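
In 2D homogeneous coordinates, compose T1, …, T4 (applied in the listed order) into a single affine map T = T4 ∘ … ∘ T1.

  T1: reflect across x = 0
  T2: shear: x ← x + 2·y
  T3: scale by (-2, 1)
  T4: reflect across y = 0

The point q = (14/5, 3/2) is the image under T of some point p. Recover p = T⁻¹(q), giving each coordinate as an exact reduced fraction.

p = (-8/5, -3/2)

T1 = [-1 0 0; 0 1 0; 0 0 1]
T2·T1 = [-1 2 0; 0 1 0; 0 0 1]
T3·…·T1 = [2 -4 0; 0 1 0; 0 0 1]
T4·…·T1 = [2 -4 0; 0 -1 0; 0 0 1]
det M = -2; M⁻¹ = [1/2 -2 0; 0 -1 0; 0 0 1]
M⁻¹ · (14/5, 3/2)ᵀ = (-8/5, -3/2)ᵀ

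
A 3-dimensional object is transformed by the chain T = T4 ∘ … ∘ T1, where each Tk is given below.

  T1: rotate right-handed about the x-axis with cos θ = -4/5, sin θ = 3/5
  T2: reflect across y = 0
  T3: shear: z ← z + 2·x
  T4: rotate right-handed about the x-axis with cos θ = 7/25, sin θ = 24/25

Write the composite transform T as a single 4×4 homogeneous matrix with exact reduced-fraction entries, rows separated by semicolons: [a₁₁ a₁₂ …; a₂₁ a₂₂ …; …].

T = [1 0 0 0; -48/25 -44/125 117/125 0; 14/25 117/125 44/125 0; 0 0 0 1]

T1 = [1 0 0 0; 0 -4/5 -3/5 0; 0 3/5 -4/5 0; 0 0 0 1]
T2·T1 = [1 0 0 0; 0 4/5 3/5 0; 0 3/5 -4/5 0; 0 0 0 1]
T3·…·T1 = [1 0 0 0; 0 4/5 3/5 0; 2 3/5 -4/5 0; 0 0 0 1]
T4·…·T1 = [1 0 0 0; -48/25 -44/125 117/125 0; 14/25 117/125 44/125 0; 0 0 0 1]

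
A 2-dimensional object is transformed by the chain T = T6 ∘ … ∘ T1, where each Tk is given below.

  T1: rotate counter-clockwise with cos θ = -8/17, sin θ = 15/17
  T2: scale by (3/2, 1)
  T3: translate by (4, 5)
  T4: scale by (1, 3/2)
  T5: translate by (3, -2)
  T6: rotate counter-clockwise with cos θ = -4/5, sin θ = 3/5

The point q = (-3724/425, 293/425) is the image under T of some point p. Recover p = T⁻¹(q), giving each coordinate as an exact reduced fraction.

p = (-3/5, 0)

T1 = [-8/17 -15/17 0; 15/17 -8/17 0; 0 0 1]
T2·T1 = [-12/17 -45/34 0; 15/17 -8/17 0; 0 0 1]
T3·…·T1 = [-12/17 -45/34 4; 15/17 -8/17 5; 0 0 1]
T4·…·T1 = [-12/17 -45/34 4; 45/34 -12/17 15/2; 0 0 1]
T5·…·T1 = [-12/17 -45/34 7; 45/34 -12/17 11/2; 0 0 1]
T6·…·T1 = [-39/170 126/85 -89/10; -126/85 -39/170 -1/5; 0 0 1]
det M = 9/4; M⁻¹ = [-26/255 -56/85 -53/51; 56/85 -26/255 298/51; 0 0 1]
M⁻¹ · (-3724/425, 293/425)ᵀ = (-3/5, 0)ᵀ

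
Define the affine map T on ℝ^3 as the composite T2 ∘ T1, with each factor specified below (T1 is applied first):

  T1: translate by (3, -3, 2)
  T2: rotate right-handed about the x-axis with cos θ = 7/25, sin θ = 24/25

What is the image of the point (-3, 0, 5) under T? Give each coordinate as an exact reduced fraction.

T1 translate by (3, -3, 2): (-3, 0, 5) → (0, -3, 7)
T2 rotate right-handed about the x-axis with cos θ = 7/25, sin θ = 24/25: (0, -3, 7) → (0, -189/25, -23/25)

T(p) = (0, -189/25, -23/25)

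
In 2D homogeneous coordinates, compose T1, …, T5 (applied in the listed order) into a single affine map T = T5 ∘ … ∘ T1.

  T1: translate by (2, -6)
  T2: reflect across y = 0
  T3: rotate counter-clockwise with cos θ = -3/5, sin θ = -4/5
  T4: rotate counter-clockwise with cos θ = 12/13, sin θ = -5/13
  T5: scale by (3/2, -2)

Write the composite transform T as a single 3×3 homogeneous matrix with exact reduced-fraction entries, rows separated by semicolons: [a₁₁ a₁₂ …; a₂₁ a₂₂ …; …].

T1 = [1 0 2; 0 1 -6; 0 0 1]
T2·T1 = [1 0 2; 0 -1 6; 0 0 1]
T3·…·T1 = [-3/5 -4/5 18/5; -4/5 3/5 -26/5; 0 0 1]
T4·…·T1 = [-56/65 -33/65 86/65; -33/65 56/65 -402/65; 0 0 1]
T5·…·T1 = [-84/65 -99/130 129/65; 66/65 -112/65 804/65; 0 0 1]

T = [-84/65 -99/130 129/65; 66/65 -112/65 804/65; 0 0 1]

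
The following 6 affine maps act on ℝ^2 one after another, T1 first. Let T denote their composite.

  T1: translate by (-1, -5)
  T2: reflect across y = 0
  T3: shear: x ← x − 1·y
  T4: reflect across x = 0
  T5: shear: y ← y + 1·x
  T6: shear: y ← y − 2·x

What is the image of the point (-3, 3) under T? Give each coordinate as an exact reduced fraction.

T1 translate by (-1, -5): (-3, 3) → (-4, -2)
T2 reflect across y = 0: (-4, -2) → (-4, 2)
T3 shear: x ← x − 1·y: (-4, 2) → (-6, 2)
T4 reflect across x = 0: (-6, 2) → (6, 2)
T5 shear: y ← y + 1·x: (6, 2) → (6, 8)
T6 shear: y ← y − 2·x: (6, 8) → (6, -4)

T(p) = (6, -4)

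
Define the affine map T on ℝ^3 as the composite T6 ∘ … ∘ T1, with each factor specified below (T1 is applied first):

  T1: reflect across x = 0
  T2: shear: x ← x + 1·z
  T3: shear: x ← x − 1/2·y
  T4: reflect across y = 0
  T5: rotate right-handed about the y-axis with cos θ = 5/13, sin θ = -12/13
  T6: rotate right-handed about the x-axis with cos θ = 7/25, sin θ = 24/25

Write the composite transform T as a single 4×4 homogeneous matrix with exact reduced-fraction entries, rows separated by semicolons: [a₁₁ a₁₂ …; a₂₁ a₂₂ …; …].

T = [-5/13 -5/26 -7/13 0; 288/325 53/325 -408/325 0; -84/325 -354/325 119/325 0; 0 0 0 1]

T1 = [-1 0 0 0; 0 1 0 0; 0 0 1 0; 0 0 0 1]
T2·T1 = [-1 0 1 0; 0 1 0 0; 0 0 1 0; 0 0 0 1]
T3·…·T1 = [-1 -1/2 1 0; 0 1 0 0; 0 0 1 0; 0 0 0 1]
T4·…·T1 = [-1 -1/2 1 0; 0 -1 0 0; 0 0 1 0; 0 0 0 1]
T5·…·T1 = [-5/13 -5/26 -7/13 0; 0 -1 0 0; -12/13 -6/13 17/13 0; 0 0 0 1]
T6·…·T1 = [-5/13 -5/26 -7/13 0; 288/325 53/325 -408/325 0; -84/325 -354/325 119/325 0; 0 0 0 1]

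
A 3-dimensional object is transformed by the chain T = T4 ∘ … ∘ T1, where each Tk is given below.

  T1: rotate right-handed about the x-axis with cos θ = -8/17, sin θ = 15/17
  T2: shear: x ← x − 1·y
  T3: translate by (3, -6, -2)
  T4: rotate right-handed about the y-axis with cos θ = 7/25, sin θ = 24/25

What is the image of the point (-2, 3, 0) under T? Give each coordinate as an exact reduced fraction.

T1 rotate right-handed about the x-axis with cos θ = -8/17, sin θ = 15/17: (-2, 3, 0) → (-2, -24/17, 45/17)
T2 shear: x ← x − 1·y: (-2, -24/17, 45/17) → (-10/17, -24/17, 45/17)
T3 translate by (3, -6, -2): (-10/17, -24/17, 45/17) → (41/17, -126/17, 11/17)
T4 rotate right-handed about the y-axis with cos θ = 7/25, sin θ = 24/25: (41/17, -126/17, 11/17) → (551/425, -126/17, -907/425)

T(p) = (551/425, -126/17, -907/425)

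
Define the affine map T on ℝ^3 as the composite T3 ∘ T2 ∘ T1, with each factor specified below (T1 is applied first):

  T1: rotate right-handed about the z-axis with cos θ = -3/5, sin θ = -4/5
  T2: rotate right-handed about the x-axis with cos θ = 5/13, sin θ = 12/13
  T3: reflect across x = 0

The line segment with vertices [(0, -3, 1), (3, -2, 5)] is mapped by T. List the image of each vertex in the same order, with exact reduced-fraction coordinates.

T1 rotate right-handed about the z-axis with cos θ = -3/5, sin θ = -4/5: (0, -3, 1) → (-12/5, 9/5, 1); (3, -2, 5) → (-17/5, -6/5, 5)
T2 rotate right-handed about the x-axis with cos θ = 5/13, sin θ = 12/13: (-12/5, 9/5, 1) → (-12/5, -3/13, 133/65); (-17/5, -6/5, 5) → (-17/5, -66/13, 53/65)
T3 reflect across x = 0: (-12/5, -3/13, 133/65) → (12/5, -3/13, 133/65); (-17/5, -66/13, 53/65) → (17/5, -66/13, 53/65)

image vertices: (12/5, -3/13, 133/65), (17/5, -66/13, 53/65)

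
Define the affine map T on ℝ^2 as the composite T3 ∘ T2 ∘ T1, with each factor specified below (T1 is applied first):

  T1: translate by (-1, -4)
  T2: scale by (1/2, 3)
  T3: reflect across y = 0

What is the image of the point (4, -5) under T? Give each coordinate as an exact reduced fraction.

T(p) = (3/2, 27)

T1 translate by (-1, -4): (4, -5) → (3, -9)
T2 scale by (1/2, 3): (3, -9) → (3/2, -27)
T3 reflect across y = 0: (3/2, -27) → (3/2, 27)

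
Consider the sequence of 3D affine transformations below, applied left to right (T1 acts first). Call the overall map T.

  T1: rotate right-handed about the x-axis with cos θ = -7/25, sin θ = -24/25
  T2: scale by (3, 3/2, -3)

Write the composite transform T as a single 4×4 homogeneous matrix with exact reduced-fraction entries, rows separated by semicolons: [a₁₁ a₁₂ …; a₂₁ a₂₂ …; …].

T = [3 0 0 0; 0 -21/50 36/25 0; 0 72/25 21/25 0; 0 0 0 1]

T1 = [1 0 0 0; 0 -7/25 24/25 0; 0 -24/25 -7/25 0; 0 0 0 1]
T2·T1 = [3 0 0 0; 0 -21/50 36/25 0; 0 72/25 21/25 0; 0 0 0 1]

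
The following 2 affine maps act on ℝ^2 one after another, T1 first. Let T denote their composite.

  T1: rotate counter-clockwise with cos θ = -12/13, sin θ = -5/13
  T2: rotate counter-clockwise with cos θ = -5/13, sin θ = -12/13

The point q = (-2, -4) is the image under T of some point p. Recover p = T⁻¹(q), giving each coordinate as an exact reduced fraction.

p = (-4, 2)

T1 = [-12/13 5/13 0; -5/13 -12/13 0; 0 0 1]
T2·T1 = [0 -1 0; 1 0 0; 0 0 1]
det M = 1; M⁻¹ = [0 1 0; -1 0 0; 0 0 1]
M⁻¹ · (-2, -4)ᵀ = (-4, 2)ᵀ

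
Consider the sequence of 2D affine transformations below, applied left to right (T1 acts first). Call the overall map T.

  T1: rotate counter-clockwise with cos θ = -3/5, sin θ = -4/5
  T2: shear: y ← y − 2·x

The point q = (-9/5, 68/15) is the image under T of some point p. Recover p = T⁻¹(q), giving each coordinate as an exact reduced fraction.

p = (1/3, -2)

T1 = [-3/5 4/5 0; -4/5 -3/5 0; 0 0 1]
T2·T1 = [-3/5 4/5 0; 2/5 -11/5 0; 0 0 1]
det M = 1; M⁻¹ = [-11/5 -4/5 0; -2/5 -3/5 0; 0 0 1]
M⁻¹ · (-9/5, 68/15)ᵀ = (1/3, -2)ᵀ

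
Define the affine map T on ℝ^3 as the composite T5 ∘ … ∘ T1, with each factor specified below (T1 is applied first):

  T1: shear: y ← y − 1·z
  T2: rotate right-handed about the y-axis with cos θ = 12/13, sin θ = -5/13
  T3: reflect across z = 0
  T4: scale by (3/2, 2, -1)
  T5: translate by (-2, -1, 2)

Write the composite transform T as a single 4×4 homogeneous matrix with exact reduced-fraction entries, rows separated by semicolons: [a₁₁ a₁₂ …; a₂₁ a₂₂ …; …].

T1 = [1 0 0 0; 0 1 -1 0; 0 0 1 0; 0 0 0 1]
T2·T1 = [12/13 0 -5/13 0; 0 1 -1 0; 5/13 0 12/13 0; 0 0 0 1]
T3·…·T1 = [12/13 0 -5/13 0; 0 1 -1 0; -5/13 0 -12/13 0; 0 0 0 1]
T4·…·T1 = [18/13 0 -15/26 0; 0 2 -2 0; 5/13 0 12/13 0; 0 0 0 1]
T5·…·T1 = [18/13 0 -15/26 -2; 0 2 -2 -1; 5/13 0 12/13 2; 0 0 0 1]

T = [18/13 0 -15/26 -2; 0 2 -2 -1; 5/13 0 12/13 2; 0 0 0 1]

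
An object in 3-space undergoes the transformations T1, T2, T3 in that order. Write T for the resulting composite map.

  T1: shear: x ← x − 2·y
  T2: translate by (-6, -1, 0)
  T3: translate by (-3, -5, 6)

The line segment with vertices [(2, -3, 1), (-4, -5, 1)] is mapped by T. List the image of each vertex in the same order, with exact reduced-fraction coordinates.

T1 shear: x ← x − 2·y: (2, -3, 1) → (8, -3, 1); (-4, -5, 1) → (6, -5, 1)
T2 translate by (-6, -1, 0): (8, -3, 1) → (2, -4, 1); (6, -5, 1) → (0, -6, 1)
T3 translate by (-3, -5, 6): (2, -4, 1) → (-1, -9, 7); (0, -6, 1) → (-3, -11, 7)

image vertices: (-1, -9, 7), (-3, -11, 7)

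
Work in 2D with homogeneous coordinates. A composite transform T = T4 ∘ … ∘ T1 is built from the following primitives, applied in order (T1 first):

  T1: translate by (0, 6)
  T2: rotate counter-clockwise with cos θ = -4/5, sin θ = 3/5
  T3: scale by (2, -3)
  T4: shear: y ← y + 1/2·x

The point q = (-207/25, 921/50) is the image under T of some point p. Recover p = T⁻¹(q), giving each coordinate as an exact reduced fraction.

p = (-6/5, 5/2)

T1 = [1 0 0; 0 1 6; 0 0 1]
T2·T1 = [-4/5 -3/5 -18/5; 3/5 -4/5 -24/5; 0 0 1]
T3·…·T1 = [-8/5 -6/5 -36/5; -9/5 12/5 72/5; 0 0 1]
T4·…·T1 = [-8/5 -6/5 -36/5; -13/5 9/5 54/5; 0 0 1]
det M = -6; M⁻¹ = [-3/10 -1/5 0; -13/30 4/15 -6; 0 0 1]
M⁻¹ · (-207/25, 921/50)ᵀ = (-6/5, 5/2)ᵀ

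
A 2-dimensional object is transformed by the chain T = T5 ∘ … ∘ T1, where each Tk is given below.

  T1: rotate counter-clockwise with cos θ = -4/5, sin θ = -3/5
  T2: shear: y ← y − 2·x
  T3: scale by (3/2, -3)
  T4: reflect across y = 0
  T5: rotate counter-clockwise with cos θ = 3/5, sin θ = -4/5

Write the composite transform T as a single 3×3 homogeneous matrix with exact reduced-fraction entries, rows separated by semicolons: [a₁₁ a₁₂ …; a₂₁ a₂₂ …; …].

T1 = [-4/5 3/5 0; -3/5 -4/5 0; 0 0 1]
T2·T1 = [-4/5 3/5 0; 1 -2 0; 0 0 1]
T3·…·T1 = [-6/5 9/10 0; -3 6 0; 0 0 1]
T4·…·T1 = [-6/5 9/10 0; 3 -6 0; 0 0 1]
T5·…·T1 = [42/25 -213/50 0; 69/25 -108/25 0; 0 0 1]

T = [42/25 -213/50 0; 69/25 -108/25 0; 0 0 1]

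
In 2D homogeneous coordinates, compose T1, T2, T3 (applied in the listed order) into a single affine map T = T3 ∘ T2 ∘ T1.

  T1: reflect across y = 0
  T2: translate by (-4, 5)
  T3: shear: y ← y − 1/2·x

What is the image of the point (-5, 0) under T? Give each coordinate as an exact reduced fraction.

T(p) = (-9, 19/2)

T1 reflect across y = 0: (-5, 0) → (-5, 0)
T2 translate by (-4, 5): (-5, 0) → (-9, 5)
T3 shear: y ← y − 1/2·x: (-9, 5) → (-9, 19/2)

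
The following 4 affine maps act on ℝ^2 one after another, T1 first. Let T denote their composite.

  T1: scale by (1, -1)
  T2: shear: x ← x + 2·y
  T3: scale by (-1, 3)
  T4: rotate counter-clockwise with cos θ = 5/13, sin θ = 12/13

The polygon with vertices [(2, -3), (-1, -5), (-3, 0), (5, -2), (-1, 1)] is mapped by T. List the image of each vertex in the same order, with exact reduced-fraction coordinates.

image vertices: (-148/13, -51/13), (-225/13, -33/13), (15/13, 36/13), (-9, -6), (51/13, 21/13)

T1 scale by (1, -1): (2, -3) → (2, 3); (-1, -5) → (-1, 5); (-3, 0) → (-3, 0); (5, -2) → (5, 2); (-1, 1) → (-1, -1)
T2 shear: x ← x + 2·y: (2, 3) → (8, 3); (-1, 5) → (9, 5); (-3, 0) → (-3, 0); (5, 2) → (9, 2); (-1, -1) → (-3, -1)
T3 scale by (-1, 3): (8, 3) → (-8, 9); (9, 5) → (-9, 15); (-3, 0) → (3, 0); (9, 2) → (-9, 6); (-3, -1) → (3, -3)
T4 rotate counter-clockwise with cos θ = 5/13, sin θ = 12/13: (-8, 9) → (-148/13, -51/13); (-9, 15) → (-225/13, -33/13); (3, 0) → (15/13, 36/13); (-9, 6) → (-9, -6); (3, -3) → (51/13, 21/13)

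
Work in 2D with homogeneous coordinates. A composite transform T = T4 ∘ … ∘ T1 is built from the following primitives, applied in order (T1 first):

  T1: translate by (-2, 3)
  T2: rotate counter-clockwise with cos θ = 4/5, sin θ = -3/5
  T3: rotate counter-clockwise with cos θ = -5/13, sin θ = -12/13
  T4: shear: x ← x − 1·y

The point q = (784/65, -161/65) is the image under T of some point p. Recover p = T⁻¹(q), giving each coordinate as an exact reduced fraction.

T1 = [1 0 -2; 0 1 3; 0 0 1]
T2·T1 = [4/5 3/5 1/5; -3/5 4/5 18/5; 0 0 1]
T3·…·T1 = [-56/65 33/65 211/65; -33/65 -56/65 -102/65; 0 0 1]
T4·…·T1 = [-23/65 89/65 313/65; -33/65 -56/65 -102/65; 0 0 1]
det M = 1; M⁻¹ = [-56/65 -89/65 2; 33/65 -23/65 -3; 0 0 1]
M⁻¹ · (784/65, -161/65)ᵀ = (-5, 4)ᵀ

p = (-5, 4)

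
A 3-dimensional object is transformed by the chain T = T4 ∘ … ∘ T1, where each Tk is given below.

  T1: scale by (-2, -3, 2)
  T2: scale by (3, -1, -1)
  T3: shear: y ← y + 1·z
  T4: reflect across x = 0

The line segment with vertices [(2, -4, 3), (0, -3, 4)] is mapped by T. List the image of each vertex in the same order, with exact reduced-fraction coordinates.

T1 scale by (-2, -3, 2): (2, -4, 3) → (-4, 12, 6); (0, -3, 4) → (0, 9, 8)
T2 scale by (3, -1, -1): (-4, 12, 6) → (-12, -12, -6); (0, 9, 8) → (0, -9, -8)
T3 shear: y ← y + 1·z: (-12, -12, -6) → (-12, -18, -6); (0, -9, -8) → (0, -17, -8)
T4 reflect across x = 0: (-12, -18, -6) → (12, -18, -6); (0, -17, -8) → (0, -17, -8)

image vertices: (12, -18, -6), (0, -17, -8)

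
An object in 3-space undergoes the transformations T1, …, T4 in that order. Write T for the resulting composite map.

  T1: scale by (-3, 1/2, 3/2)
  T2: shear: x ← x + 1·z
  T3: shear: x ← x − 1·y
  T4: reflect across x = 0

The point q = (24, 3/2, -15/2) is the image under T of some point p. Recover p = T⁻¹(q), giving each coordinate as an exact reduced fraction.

T1 = [-3 0 0 0; 0 1/2 0 0; 0 0 3/2 0; 0 0 0 1]
T2·T1 = [-3 0 3/2 0; 0 1/2 0 0; 0 0 3/2 0; 0 0 0 1]
T3·…·T1 = [-3 -1/2 3/2 0; 0 1/2 0 0; 0 0 3/2 0; 0 0 0 1]
T4·…·T1 = [3 1/2 -3/2 0; 0 1/2 0 0; 0 0 3/2 0; 0 0 0 1]
det M = 9/4; M⁻¹ = [1/3 -1/3 1/3 0; 0 2 0 0; 0 0 2/3 0; 0 0 0 1]
M⁻¹ · (24, 3/2, -15/2)ᵀ = (5, 3, -5)ᵀ

p = (5, 3, -5)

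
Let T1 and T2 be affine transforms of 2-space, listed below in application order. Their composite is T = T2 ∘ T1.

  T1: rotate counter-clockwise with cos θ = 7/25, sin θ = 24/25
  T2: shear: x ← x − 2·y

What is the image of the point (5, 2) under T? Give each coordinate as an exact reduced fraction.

T1 rotate counter-clockwise with cos θ = 7/25, sin θ = 24/25: (5, 2) → (-13/25, 134/25)
T2 shear: x ← x − 2·y: (-13/25, 134/25) → (-281/25, 134/25)

T(p) = (-281/25, 134/25)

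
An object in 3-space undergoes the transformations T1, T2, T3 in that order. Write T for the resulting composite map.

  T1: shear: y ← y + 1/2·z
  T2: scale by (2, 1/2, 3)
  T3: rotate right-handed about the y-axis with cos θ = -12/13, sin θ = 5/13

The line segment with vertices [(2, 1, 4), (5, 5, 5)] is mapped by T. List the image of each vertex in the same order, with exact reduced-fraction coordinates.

image vertices: (12/13, 3/2, -164/13), (-45/13, 15/4, -230/13)

T1 shear: y ← y + 1/2·z: (2, 1, 4) → (2, 3, 4); (5, 5, 5) → (5, 15/2, 5)
T2 scale by (2, 1/2, 3): (2, 3, 4) → (4, 3/2, 12); (5, 15/2, 5) → (10, 15/4, 15)
T3 rotate right-handed about the y-axis with cos θ = -12/13, sin θ = 5/13: (4, 3/2, 12) → (12/13, 3/2, -164/13); (10, 15/4, 15) → (-45/13, 15/4, -230/13)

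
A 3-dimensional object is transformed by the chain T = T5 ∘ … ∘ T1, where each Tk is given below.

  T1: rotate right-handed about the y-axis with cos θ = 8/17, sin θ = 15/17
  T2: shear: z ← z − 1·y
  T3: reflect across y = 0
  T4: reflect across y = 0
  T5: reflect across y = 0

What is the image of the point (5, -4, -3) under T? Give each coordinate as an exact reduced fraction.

T(p) = (-5/17, 4, -31/17)

T1 rotate right-handed about the y-axis with cos θ = 8/17, sin θ = 15/17: (5, -4, -3) → (-5/17, -4, -99/17)
T2 shear: z ← z − 1·y: (-5/17, -4, -99/17) → (-5/17, -4, -31/17)
T3 reflect across y = 0: (-5/17, -4, -31/17) → (-5/17, 4, -31/17)
T4 reflect across y = 0: (-5/17, 4, -31/17) → (-5/17, -4, -31/17)
T5 reflect across y = 0: (-5/17, -4, -31/17) → (-5/17, 4, -31/17)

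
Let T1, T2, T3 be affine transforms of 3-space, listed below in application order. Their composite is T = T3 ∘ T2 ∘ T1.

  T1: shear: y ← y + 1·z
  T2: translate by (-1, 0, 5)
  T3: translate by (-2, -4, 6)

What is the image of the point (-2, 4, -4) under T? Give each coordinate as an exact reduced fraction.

T(p) = (-5, -4, 7)

T1 shear: y ← y + 1·z: (-2, 4, -4) → (-2, 0, -4)
T2 translate by (-1, 0, 5): (-2, 0, -4) → (-3, 0, 1)
T3 translate by (-2, -4, 6): (-3, 0, 1) → (-5, -4, 7)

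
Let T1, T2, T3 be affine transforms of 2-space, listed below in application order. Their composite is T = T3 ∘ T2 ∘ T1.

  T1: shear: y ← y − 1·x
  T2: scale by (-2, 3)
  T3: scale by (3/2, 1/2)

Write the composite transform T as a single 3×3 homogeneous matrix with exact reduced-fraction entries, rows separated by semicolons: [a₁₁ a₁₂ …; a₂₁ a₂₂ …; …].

T = [-3 0 0; -3/2 3/2 0; 0 0 1]

T1 = [1 0 0; -1 1 0; 0 0 1]
T2·T1 = [-2 0 0; -3 3 0; 0 0 1]
T3·…·T1 = [-3 0 0; -3/2 3/2 0; 0 0 1]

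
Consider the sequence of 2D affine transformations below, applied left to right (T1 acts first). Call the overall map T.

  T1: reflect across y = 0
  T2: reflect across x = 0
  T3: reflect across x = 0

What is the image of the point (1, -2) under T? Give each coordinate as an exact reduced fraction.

T(p) = (1, 2)

T1 reflect across y = 0: (1, -2) → (1, 2)
T2 reflect across x = 0: (1, 2) → (-1, 2)
T3 reflect across x = 0: (-1, 2) → (1, 2)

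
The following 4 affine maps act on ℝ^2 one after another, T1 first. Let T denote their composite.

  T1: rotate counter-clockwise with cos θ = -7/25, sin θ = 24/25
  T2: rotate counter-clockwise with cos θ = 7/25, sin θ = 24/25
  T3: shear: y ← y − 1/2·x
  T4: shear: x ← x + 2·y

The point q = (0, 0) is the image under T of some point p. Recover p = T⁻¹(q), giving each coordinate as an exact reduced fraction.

T1 = [-7/25 -24/25 0; 24/25 -7/25 0; 0 0 1]
T2·T1 = [-1 0 0; 0 -1 0; 0 0 1]
T3·…·T1 = [-1 0 0; 1/2 -1 0; 0 0 1]
T4·…·T1 = [0 -2 0; 1/2 -1 0; 0 0 1]
det M = 1; M⁻¹ = [-1 2 0; -1/2 0 0; 0 0 1]
M⁻¹ · (0, 0)ᵀ = (0, 0)ᵀ

p = (0, 0)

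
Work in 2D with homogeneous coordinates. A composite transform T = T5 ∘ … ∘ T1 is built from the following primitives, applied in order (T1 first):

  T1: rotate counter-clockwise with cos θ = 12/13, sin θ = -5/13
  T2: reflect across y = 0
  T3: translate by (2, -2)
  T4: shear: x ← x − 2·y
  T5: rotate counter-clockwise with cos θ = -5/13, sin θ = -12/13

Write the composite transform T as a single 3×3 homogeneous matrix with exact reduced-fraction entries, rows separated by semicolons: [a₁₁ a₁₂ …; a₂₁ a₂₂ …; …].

T1 = [12/13 5/13 0; -5/13 12/13 0; 0 0 1]
T2·T1 = [12/13 5/13 0; 5/13 -12/13 0; 0 0 1]
T3·…·T1 = [12/13 5/13 2; 5/13 -12/13 -2; 0 0 1]
T4·…·T1 = [2/13 29/13 6; 5/13 -12/13 -2; 0 0 1]
T5·…·T1 = [50/169 -289/169 -54/13; -49/169 -288/169 -62/13; 0 0 1]

T = [50/169 -289/169 -54/13; -49/169 -288/169 -62/13; 0 0 1]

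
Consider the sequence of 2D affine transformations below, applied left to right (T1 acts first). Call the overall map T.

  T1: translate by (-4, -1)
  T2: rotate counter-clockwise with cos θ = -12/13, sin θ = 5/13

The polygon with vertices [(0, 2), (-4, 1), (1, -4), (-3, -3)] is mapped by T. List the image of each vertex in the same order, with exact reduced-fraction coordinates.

T1 translate by (-4, -1): (0, 2) → (-4, 1); (-4, 1) → (-8, 0); (1, -4) → (-3, -5); (-3, -3) → (-7, -4)
T2 rotate counter-clockwise with cos θ = -12/13, sin θ = 5/13: (-4, 1) → (43/13, -32/13); (-8, 0) → (96/13, -40/13); (-3, -5) → (61/13, 45/13); (-7, -4) → (8, 1)

image vertices: (43/13, -32/13), (96/13, -40/13), (61/13, 45/13), (8, 1)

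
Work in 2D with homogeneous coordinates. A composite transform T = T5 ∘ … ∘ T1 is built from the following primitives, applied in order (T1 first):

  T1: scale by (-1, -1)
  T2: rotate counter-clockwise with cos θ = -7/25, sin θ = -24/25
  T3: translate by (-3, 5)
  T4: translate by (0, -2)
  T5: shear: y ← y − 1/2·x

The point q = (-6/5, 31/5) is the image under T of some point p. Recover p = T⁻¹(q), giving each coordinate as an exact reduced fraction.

p = (3, -1)

T1 = [-1 0 0; 0 -1 0; 0 0 1]
T2·T1 = [7/25 -24/25 0; 24/25 7/25 0; 0 0 1]
T3·…·T1 = [7/25 -24/25 -3; 24/25 7/25 5; 0 0 1]
T4·…·T1 = [7/25 -24/25 -3; 24/25 7/25 3; 0 0 1]
T5·…·T1 = [7/25 -24/25 -3; 41/50 19/25 9/2; 0 0 1]
det M = 1; M⁻¹ = [19/25 24/25 -51/25; -41/50 7/25 -93/25; 0 0 1]
M⁻¹ · (-6/5, 31/5)ᵀ = (3, -1)ᵀ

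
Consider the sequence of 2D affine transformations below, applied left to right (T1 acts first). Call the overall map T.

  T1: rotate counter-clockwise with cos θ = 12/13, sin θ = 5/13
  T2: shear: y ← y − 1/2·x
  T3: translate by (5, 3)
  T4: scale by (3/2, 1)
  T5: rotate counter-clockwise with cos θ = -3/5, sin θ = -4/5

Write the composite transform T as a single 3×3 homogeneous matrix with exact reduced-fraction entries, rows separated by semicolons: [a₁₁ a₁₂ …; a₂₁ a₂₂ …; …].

T = [-58/65 161/130 -21/10; -69/65 -27/130 -39/5; 0 0 1]

T1 = [12/13 -5/13 0; 5/13 12/13 0; 0 0 1]
T2·T1 = [12/13 -5/13 0; -1/13 29/26 0; 0 0 1]
T3·…·T1 = [12/13 -5/13 5; -1/13 29/26 3; 0 0 1]
T4·…·T1 = [18/13 -15/26 15/2; -1/13 29/26 3; 0 0 1]
T5·…·T1 = [-58/65 161/130 -21/10; -69/65 -27/130 -39/5; 0 0 1]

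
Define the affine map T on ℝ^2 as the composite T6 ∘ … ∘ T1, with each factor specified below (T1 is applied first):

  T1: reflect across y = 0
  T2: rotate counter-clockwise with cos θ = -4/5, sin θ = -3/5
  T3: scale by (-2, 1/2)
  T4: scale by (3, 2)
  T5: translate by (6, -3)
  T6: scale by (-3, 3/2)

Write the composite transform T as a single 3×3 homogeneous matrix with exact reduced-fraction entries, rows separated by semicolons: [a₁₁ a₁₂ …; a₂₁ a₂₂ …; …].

T1 = [1 0 0; 0 -1 0; 0 0 1]
T2·T1 = [-4/5 -3/5 0; -3/5 4/5 0; 0 0 1]
T3·…·T1 = [8/5 6/5 0; -3/10 2/5 0; 0 0 1]
T4·…·T1 = [24/5 18/5 0; -3/5 4/5 0; 0 0 1]
T5·…·T1 = [24/5 18/5 6; -3/5 4/5 -3; 0 0 1]
T6·…·T1 = [-72/5 -54/5 -18; -9/10 6/5 -9/2; 0 0 1]

T = [-72/5 -54/5 -18; -9/10 6/5 -9/2; 0 0 1]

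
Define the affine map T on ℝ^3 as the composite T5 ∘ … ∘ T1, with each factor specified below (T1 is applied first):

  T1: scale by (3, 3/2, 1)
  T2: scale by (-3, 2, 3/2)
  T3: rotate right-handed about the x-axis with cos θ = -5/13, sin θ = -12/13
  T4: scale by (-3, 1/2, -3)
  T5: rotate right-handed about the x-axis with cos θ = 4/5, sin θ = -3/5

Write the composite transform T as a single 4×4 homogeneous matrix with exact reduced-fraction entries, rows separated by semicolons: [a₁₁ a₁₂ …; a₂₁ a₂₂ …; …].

T = [27 0 0 0; 0 294/65 207/130 0; 0 909/130 63/65 0; 0 0 0 1]

T1 = [3 0 0 0; 0 3/2 0 0; 0 0 1 0; 0 0 0 1]
T2·T1 = [-9 0 0 0; 0 3 0 0; 0 0 3/2 0; 0 0 0 1]
T3·…·T1 = [-9 0 0 0; 0 -15/13 18/13 0; 0 -36/13 -15/26 0; 0 0 0 1]
T4·…·T1 = [27 0 0 0; 0 -15/26 9/13 0; 0 108/13 45/26 0; 0 0 0 1]
T5·…·T1 = [27 0 0 0; 0 294/65 207/130 0; 0 909/130 63/65 0; 0 0 0 1]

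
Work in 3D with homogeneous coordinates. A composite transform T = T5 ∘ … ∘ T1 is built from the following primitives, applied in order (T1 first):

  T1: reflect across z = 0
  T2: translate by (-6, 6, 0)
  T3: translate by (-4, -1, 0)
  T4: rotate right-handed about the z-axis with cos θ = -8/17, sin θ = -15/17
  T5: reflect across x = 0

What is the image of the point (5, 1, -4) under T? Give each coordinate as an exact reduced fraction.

T(p) = (-130/17, 27/17, 4)

T1 reflect across z = 0: (5, 1, -4) → (5, 1, 4)
T2 translate by (-6, 6, 0): (5, 1, 4) → (-1, 7, 4)
T3 translate by (-4, -1, 0): (-1, 7, 4) → (-5, 6, 4)
T4 rotate right-handed about the z-axis with cos θ = -8/17, sin θ = -15/17: (-5, 6, 4) → (130/17, 27/17, 4)
T5 reflect across x = 0: (130/17, 27/17, 4) → (-130/17, 27/17, 4)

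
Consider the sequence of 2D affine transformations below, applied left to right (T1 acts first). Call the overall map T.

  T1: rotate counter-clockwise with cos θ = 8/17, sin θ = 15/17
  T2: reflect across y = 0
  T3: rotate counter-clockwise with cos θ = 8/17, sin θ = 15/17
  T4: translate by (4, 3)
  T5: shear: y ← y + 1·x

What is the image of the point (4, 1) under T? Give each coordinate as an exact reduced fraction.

T1 rotate counter-clockwise with cos θ = 8/17, sin θ = 15/17: (4, 1) → (1, 4)
T2 reflect across y = 0: (1, 4) → (1, -4)
T3 rotate counter-clockwise with cos θ = 8/17, sin θ = 15/17: (1, -4) → (4, -1)
T4 translate by (4, 3): (4, -1) → (8, 2)
T5 shear: y ← y + 1·x: (8, 2) → (8, 10)

T(p) = (8, 10)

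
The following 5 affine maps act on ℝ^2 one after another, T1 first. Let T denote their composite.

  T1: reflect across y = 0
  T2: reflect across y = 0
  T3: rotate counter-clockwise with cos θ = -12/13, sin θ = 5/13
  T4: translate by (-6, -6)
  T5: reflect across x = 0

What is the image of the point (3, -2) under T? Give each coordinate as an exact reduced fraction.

T(p) = (8, -3)

T1 reflect across y = 0: (3, -2) → (3, 2)
T2 reflect across y = 0: (3, 2) → (3, -2)
T3 rotate counter-clockwise with cos θ = -12/13, sin θ = 5/13: (3, -2) → (-2, 3)
T4 translate by (-6, -6): (-2, 3) → (-8, -3)
T5 reflect across x = 0: (-8, -3) → (8, -3)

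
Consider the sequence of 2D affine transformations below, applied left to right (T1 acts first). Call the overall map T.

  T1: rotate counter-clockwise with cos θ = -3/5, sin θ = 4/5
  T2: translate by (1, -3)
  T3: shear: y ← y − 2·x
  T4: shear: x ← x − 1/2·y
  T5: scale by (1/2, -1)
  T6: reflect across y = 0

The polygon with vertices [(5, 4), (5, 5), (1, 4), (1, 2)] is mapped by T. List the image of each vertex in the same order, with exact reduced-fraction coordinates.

T1 rotate counter-clockwise with cos θ = -3/5, sin θ = 4/5: (5, 4) → (-31/5, 8/5); (5, 5) → (-7, 1); (1, 4) → (-19/5, -8/5); (1, 2) → (-11/5, -2/5)
T2 translate by (1, -3): (-31/5, 8/5) → (-26/5, -7/5); (-7, 1) → (-6, -2); (-19/5, -8/5) → (-14/5, -23/5); (-11/5, -2/5) → (-6/5, -17/5)
T3 shear: y ← y − 2·x: (-26/5, -7/5) → (-26/5, 9); (-6, -2) → (-6, 10); (-14/5, -23/5) → (-14/5, 1); (-6/5, -17/5) → (-6/5, -1)
T4 shear: x ← x − 1/2·y: (-26/5, 9) → (-97/10, 9); (-6, 10) → (-11, 10); (-14/5, 1) → (-33/10, 1); (-6/5, -1) → (-7/10, -1)
T5 scale by (1/2, -1): (-97/10, 9) → (-97/20, -9); (-11, 10) → (-11/2, -10); (-33/10, 1) → (-33/20, -1); (-7/10, -1) → (-7/20, 1)
T6 reflect across y = 0: (-97/20, -9) → (-97/20, 9); (-11/2, -10) → (-11/2, 10); (-33/20, -1) → (-33/20, 1); (-7/20, 1) → (-7/20, -1)

image vertices: (-97/20, 9), (-11/2, 10), (-33/20, 1), (-7/20, -1)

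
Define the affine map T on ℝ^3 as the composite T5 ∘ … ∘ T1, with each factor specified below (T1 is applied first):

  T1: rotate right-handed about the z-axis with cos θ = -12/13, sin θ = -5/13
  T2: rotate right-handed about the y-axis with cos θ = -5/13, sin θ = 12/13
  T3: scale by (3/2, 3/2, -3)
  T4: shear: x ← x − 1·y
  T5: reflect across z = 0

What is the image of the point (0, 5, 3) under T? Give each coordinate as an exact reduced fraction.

T1 rotate right-handed about the z-axis with cos θ = -12/13, sin θ = -5/13: (0, 5, 3) → (25/13, -60/13, 3)
T2 rotate right-handed about the y-axis with cos θ = -5/13, sin θ = 12/13: (25/13, -60/13, 3) → (343/169, -60/13, -495/169)
T3 scale by (3/2, 3/2, -3): (343/169, -60/13, -495/169) → (1029/338, -90/13, 1485/169)
T4 shear: x ← x − 1·y: (1029/338, -90/13, 1485/169) → (3369/338, -90/13, 1485/169)
T5 reflect across z = 0: (3369/338, -90/13, 1485/169) → (3369/338, -90/13, -1485/169)

T(p) = (3369/338, -90/13, -1485/169)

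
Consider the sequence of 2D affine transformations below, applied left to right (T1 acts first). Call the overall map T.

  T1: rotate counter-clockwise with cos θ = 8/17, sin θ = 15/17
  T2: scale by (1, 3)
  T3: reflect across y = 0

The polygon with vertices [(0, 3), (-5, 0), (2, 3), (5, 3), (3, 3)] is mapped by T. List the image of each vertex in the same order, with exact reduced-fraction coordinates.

T1 rotate counter-clockwise with cos θ = 8/17, sin θ = 15/17: (0, 3) → (-45/17, 24/17); (-5, 0) → (-40/17, -75/17); (2, 3) → (-29/17, 54/17); (5, 3) → (-5/17, 99/17); (3, 3) → (-21/17, 69/17)
T2 scale by (1, 3): (-45/17, 24/17) → (-45/17, 72/17); (-40/17, -75/17) → (-40/17, -225/17); (-29/17, 54/17) → (-29/17, 162/17); (-5/17, 99/17) → (-5/17, 297/17); (-21/17, 69/17) → (-21/17, 207/17)
T3 reflect across y = 0: (-45/17, 72/17) → (-45/17, -72/17); (-40/17, -225/17) → (-40/17, 225/17); (-29/17, 162/17) → (-29/17, -162/17); (-5/17, 297/17) → (-5/17, -297/17); (-21/17, 207/17) → (-21/17, -207/17)

image vertices: (-45/17, -72/17), (-40/17, 225/17), (-29/17, -162/17), (-5/17, -297/17), (-21/17, -207/17)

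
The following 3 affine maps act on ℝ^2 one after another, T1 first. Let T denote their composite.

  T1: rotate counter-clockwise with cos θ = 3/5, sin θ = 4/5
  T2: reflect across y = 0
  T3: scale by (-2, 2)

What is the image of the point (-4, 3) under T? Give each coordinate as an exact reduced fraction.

T(p) = (48/5, 14/5)

T1 rotate counter-clockwise with cos θ = 3/5, sin θ = 4/5: (-4, 3) → (-24/5, -7/5)
T2 reflect across y = 0: (-24/5, -7/5) → (-24/5, 7/5)
T3 scale by (-2, 2): (-24/5, 7/5) → (48/5, 14/5)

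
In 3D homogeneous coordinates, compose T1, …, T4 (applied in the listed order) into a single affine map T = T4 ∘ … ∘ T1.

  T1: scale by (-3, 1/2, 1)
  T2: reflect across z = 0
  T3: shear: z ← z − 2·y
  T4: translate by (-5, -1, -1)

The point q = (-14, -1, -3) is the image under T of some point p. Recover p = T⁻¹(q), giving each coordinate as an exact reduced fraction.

p = (3, 0, 2)

T1 = [-3 0 0 0; 0 1/2 0 0; 0 0 1 0; 0 0 0 1]
T2·T1 = [-3 0 0 0; 0 1/2 0 0; 0 0 -1 0; 0 0 0 1]
T3·…·T1 = [-3 0 0 0; 0 1/2 0 0; 0 -1 -1 0; 0 0 0 1]
T4·…·T1 = [-3 0 0 -5; 0 1/2 0 -1; 0 -1 -1 -1; 0 0 0 1]
det M = 3/2; M⁻¹ = [-1/3 0 0 -5/3; 0 2 0 2; 0 -2 -1 -3; 0 0 0 1]
M⁻¹ · (-14, -1, -3)ᵀ = (3, 0, 2)ᵀ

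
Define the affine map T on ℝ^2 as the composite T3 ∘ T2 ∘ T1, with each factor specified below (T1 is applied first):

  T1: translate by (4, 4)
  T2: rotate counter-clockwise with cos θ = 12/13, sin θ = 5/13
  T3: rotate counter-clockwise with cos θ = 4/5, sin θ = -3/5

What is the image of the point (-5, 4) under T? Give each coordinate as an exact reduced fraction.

T(p) = (1, 8)

T1 translate by (4, 4): (-5, 4) → (-1, 8)
T2 rotate counter-clockwise with cos θ = 12/13, sin θ = 5/13: (-1, 8) → (-4, 7)
T3 rotate counter-clockwise with cos θ = 4/5, sin θ = -3/5: (-4, 7) → (1, 8)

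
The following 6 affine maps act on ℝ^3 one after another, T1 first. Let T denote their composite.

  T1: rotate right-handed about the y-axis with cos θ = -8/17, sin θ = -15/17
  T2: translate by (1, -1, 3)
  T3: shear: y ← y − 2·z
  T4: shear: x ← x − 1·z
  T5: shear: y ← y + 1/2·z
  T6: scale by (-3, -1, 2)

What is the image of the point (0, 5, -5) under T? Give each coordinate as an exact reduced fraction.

T1 rotate right-handed about the y-axis with cos θ = -8/17, sin θ = -15/17: (0, 5, -5) → (75/17, 5, 40/17)
T2 translate by (1, -1, 3): (75/17, 5, 40/17) → (92/17, 4, 91/17)
T3 shear: y ← y − 2·z: (92/17, 4, 91/17) → (92/17, -114/17, 91/17)
T4 shear: x ← x − 1·z: (92/17, -114/17, 91/17) → (1/17, -114/17, 91/17)
T5 shear: y ← y + 1/2·z: (1/17, -114/17, 91/17) → (1/17, -137/34, 91/17)
T6 scale by (-3, -1, 2): (1/17, -137/34, 91/17) → (-3/17, 137/34, 182/17)

T(p) = (-3/17, 137/34, 182/17)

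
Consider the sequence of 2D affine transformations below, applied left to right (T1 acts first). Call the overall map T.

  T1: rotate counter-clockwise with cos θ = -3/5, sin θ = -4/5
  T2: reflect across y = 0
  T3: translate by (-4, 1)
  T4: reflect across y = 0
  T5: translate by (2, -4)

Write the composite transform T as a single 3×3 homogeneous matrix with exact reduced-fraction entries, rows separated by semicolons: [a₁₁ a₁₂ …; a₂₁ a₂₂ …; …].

T1 = [-3/5 4/5 0; -4/5 -3/5 0; 0 0 1]
T2·T1 = [-3/5 4/5 0; 4/5 3/5 0; 0 0 1]
T3·…·T1 = [-3/5 4/5 -4; 4/5 3/5 1; 0 0 1]
T4·…·T1 = [-3/5 4/5 -4; -4/5 -3/5 -1; 0 0 1]
T5·…·T1 = [-3/5 4/5 -2; -4/5 -3/5 -5; 0 0 1]

T = [-3/5 4/5 -2; -4/5 -3/5 -5; 0 0 1]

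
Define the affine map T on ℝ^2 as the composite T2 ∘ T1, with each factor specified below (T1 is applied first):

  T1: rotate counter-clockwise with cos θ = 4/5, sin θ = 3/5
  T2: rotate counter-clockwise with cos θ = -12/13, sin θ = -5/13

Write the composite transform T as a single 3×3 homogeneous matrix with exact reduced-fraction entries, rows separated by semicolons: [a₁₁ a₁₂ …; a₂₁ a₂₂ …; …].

T = [-33/65 56/65 0; -56/65 -33/65 0; 0 0 1]

T1 = [4/5 -3/5 0; 3/5 4/5 0; 0 0 1]
T2·T1 = [-33/65 56/65 0; -56/65 -33/65 0; 0 0 1]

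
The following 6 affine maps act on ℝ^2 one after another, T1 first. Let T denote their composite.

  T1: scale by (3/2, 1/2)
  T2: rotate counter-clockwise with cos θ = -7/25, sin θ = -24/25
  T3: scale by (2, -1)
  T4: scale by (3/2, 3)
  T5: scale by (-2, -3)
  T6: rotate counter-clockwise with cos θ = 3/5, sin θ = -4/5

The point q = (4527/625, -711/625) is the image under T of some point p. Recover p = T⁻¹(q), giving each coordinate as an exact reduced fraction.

T1 = [3/2 0 0; 0 1/2 0; 0 0 1]
T2·T1 = [-21/50 12/25 0; -36/25 -7/50 0; 0 0 1]
T3·…·T1 = [-21/25 24/25 0; 36/25 7/50 0; 0 0 1]
T4·…·T1 = [-63/50 36/25 0; 108/25 21/50 0; 0 0 1]
T5·…·T1 = [63/25 -72/25 0; -324/25 -63/50 0; 0 0 1]
T6·…·T1 = [-1107/125 -342/125 0; -1224/125 387/250 0; 0 0 1]
det M = -81/2; M⁻¹ = [-43/1125 -76/1125 0; -272/1125 82/375 0; 0 0 1]
M⁻¹ · (4527/625, -711/625)ᵀ = (-1/5, -2)ᵀ

p = (-1/5, -2)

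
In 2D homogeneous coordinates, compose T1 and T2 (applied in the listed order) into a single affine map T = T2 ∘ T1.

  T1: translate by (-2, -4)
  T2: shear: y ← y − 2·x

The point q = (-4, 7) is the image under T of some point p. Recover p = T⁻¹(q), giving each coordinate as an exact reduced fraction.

T1 = [1 0 -2; 0 1 -4; 0 0 1]
T2·T1 = [1 0 -2; -2 1 0; 0 0 1]
det M = 1; M⁻¹ = [1 0 2; 2 1 4; 0 0 1]
M⁻¹ · (-4, 7)ᵀ = (-2, 3)ᵀ

p = (-2, 3)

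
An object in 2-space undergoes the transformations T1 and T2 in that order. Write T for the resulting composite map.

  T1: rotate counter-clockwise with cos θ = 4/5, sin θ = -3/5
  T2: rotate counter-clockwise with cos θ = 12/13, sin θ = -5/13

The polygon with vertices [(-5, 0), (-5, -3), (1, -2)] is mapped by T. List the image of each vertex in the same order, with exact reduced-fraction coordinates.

image vertices: (-33/13, 56/13), (-333/65, 181/65), (-79/65, -122/65)

T1 rotate counter-clockwise with cos θ = 4/5, sin θ = -3/5: (-5, 0) → (-4, 3); (-5, -3) → (-29/5, 3/5); (1, -2) → (-2/5, -11/5)
T2 rotate counter-clockwise with cos θ = 12/13, sin θ = -5/13: (-4, 3) → (-33/13, 56/13); (-29/5, 3/5) → (-333/65, 181/65); (-2/5, -11/5) → (-79/65, -122/65)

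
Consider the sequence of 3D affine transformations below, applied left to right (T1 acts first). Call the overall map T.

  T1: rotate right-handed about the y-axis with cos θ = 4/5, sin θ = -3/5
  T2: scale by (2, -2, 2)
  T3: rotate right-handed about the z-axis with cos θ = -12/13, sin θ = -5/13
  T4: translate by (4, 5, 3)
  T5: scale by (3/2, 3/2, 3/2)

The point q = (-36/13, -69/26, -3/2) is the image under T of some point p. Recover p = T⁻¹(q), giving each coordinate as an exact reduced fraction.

T1 = [4/5 0 -3/5 0; 0 1 0 0; 3/5 0 4/5 0; 0 0 0 1]
T2·T1 = [8/5 0 -6/5 0; 0 -2 0 0; 6/5 0 8/5 0; 0 0 0 1]
T3·…·T1 = [-96/65 -10/13 72/65 0; -8/13 24/13 6/13 0; 6/5 0 8/5 0; 0 0 0 1]
T4·…·T1 = [-96/65 -10/13 72/65 4; -8/13 24/13 6/13 5; 6/5 0 8/5 3; 0 0 0 1]
T5·…·T1 = [-144/65 -15/13 108/65 6; -12/13 36/13 9/13 15/2; 9/5 0 12/5 9/2; 0 0 0 1]
det M = -27; M⁻¹ = [-16/65 -4/39 1/5 35/26; -5/39 4/13 0 -20/13; 12/65 1/13 4/15 -75/26; 0 0 0 1]
M⁻¹ · (-36/13, -69/26, -3/2)ᵀ = (2, -2, -4)ᵀ

p = (2, -2, -4)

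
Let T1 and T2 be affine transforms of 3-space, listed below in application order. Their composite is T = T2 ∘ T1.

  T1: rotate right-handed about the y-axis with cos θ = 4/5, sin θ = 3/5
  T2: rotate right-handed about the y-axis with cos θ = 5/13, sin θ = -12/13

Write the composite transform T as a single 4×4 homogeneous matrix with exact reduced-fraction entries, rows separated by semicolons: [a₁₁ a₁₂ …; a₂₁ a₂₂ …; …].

T = [56/65 0 -33/65 0; 0 1 0 0; 33/65 0 56/65 0; 0 0 0 1]

T1 = [4/5 0 3/5 0; 0 1 0 0; -3/5 0 4/5 0; 0 0 0 1]
T2·T1 = [56/65 0 -33/65 0; 0 1 0 0; 33/65 0 56/65 0; 0 0 0 1]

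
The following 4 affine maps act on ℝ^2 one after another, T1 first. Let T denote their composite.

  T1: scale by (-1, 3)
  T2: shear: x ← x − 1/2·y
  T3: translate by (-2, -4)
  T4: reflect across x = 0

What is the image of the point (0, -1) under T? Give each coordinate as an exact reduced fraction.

T(p) = (1/2, -7)

T1 scale by (-1, 3): (0, -1) → (0, -3)
T2 shear: x ← x − 1/2·y: (0, -3) → (3/2, -3)
T3 translate by (-2, -4): (3/2, -3) → (-1/2, -7)
T4 reflect across x = 0: (-1/2, -7) → (1/2, -7)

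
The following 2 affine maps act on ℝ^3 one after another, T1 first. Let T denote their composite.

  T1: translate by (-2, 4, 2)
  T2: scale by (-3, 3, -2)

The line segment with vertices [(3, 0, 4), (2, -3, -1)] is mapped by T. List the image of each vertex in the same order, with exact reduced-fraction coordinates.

T1 translate by (-2, 4, 2): (3, 0, 4) → (1, 4, 6); (2, -3, -1) → (0, 1, 1)
T2 scale by (-3, 3, -2): (1, 4, 6) → (-3, 12, -12); (0, 1, 1) → (0, 3, -2)

image vertices: (-3, 12, -12), (0, 3, -2)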